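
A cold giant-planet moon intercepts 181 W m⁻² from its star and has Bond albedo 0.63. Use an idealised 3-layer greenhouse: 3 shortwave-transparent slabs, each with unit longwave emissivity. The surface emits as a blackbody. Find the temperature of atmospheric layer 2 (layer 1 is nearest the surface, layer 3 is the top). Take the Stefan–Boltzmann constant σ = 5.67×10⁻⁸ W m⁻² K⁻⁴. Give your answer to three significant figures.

The effective emission temperature is T_e = [S(1−α)/(4σ)]^¼ = 131.1 K.
Each opaque layer satisfies 2T_j⁴ = T_{j−1}⁴ + T_{j+1}⁴, giving T_k⁴ = (N+1−k)T_e⁴.
T_2 = (2)^(1/4)·131.1 = 155.9 K.

156 K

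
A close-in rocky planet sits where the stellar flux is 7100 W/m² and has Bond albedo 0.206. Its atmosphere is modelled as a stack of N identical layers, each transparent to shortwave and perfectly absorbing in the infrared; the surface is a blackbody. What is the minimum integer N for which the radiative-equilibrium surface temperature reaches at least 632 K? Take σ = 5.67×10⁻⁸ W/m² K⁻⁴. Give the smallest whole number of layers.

Top-of-atmosphere balance: σT_e⁴ = S(1−α)/4 = 1409 W/m² → T_e = 397.1 K.
Need (N+1)T_e⁴ ≥ T_s⁴, i.e. N+1 ≥ (632/397.1)⁴ = 6.418.
Rounding up, N = 6.

6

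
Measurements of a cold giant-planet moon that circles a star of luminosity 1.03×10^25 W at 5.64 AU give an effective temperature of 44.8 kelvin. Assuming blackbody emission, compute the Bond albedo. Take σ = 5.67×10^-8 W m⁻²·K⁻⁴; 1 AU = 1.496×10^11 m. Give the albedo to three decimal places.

0.206

Orbital distance: d = 5.64 AU = 8.437×10^11 m.
Spreading L over a sphere of radius d: S = 1.03×10^25/(4π·8.44×10^11²) = 1.151 W m⁻².
Rearranging the radiative balance, α = 1 − 4σT⁴/S.
σT⁴ = 0.2284 W m⁻², so 4σT⁴ = 0.9136 W m⁻².
1−α = 0.9136/1.151 = 0.7935, so α = 0.2065.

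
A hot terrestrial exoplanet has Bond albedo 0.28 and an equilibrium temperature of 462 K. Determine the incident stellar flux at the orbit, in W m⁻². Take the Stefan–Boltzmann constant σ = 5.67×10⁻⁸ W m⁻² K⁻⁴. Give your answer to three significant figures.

14400 W m⁻²

Invert the energy balance for S: S = 4σT⁴/(1−α).
The emitted flux is σT⁴ = 2583 W m⁻².
So S = 4×2583/(1−0.28) = 14350 W m⁻².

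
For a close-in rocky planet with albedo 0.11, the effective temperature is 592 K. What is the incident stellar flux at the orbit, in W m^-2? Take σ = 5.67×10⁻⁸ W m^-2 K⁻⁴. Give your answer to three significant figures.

31300 W m^-2

Invert the energy balance for S: S = 4σT⁴/(1−α).
The emitted flux is σT⁴ = 6964 W m^-2.
S = 4·6964/0.89 = 31300 W m^-2.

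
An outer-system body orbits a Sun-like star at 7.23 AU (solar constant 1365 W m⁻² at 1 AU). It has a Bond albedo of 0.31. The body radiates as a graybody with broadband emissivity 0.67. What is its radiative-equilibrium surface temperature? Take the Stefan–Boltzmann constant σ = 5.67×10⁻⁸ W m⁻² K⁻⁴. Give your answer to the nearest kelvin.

By the inverse-square law, S = 1365/7.23² = 26.11 W m⁻².
Absorbed flux (global mean): S(1−α)/4 = 26.11·0.69/4 = 4.504 W m⁻².
Radiative balance εσT⁴ = 4.504 gives T = [4.504/(0.67·σ)]^(1/4) = 104.4 K.

104 K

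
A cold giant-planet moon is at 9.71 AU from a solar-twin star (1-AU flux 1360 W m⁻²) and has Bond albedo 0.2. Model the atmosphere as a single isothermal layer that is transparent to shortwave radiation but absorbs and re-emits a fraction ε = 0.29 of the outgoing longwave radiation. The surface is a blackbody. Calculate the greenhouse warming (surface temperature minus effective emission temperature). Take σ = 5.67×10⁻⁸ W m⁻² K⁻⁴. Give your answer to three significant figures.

3.37 K

By the inverse-square law, S = 1360/9.71² = 14.42 W m⁻².
At the top of the atmosphere, σT_e⁴ = S(1−α)/4 = 2.885 W m⁻², giving T_e = 84.46 K.
Surface balance with a leaky layer gives σT_s⁴ = σT_e⁴·2/(2−ε), so T_s = T_e·[2/(2−0.29)]^(1/4) = 87.83 K.
T_s − T_e = 87.83 − 84.46 = 3.373 K.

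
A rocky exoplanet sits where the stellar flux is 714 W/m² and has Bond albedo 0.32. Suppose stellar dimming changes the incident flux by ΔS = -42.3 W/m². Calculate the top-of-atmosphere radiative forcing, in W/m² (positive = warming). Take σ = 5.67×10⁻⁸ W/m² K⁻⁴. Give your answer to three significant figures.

ΔF = Δ[S(1−α)]/4 = (1−0.32)·-42.3/4 = -7.191 W/m².

-7.19 W/m²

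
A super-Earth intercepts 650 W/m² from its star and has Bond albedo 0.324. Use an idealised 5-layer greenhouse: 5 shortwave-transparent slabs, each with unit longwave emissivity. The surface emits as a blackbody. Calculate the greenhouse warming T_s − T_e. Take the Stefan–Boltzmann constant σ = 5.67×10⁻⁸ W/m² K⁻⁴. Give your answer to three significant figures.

119 kelvin

Top-of-atmosphere balance: σT_e⁴ = S(1−α)/4 = 109.8 W/m² → T_e = 209.8 K.
Surface: T_s = (6)^¼·T_e = 328.4 K.
So the greenhouse effect raises the surface by 328.4 − 209.8 = 118.6 K.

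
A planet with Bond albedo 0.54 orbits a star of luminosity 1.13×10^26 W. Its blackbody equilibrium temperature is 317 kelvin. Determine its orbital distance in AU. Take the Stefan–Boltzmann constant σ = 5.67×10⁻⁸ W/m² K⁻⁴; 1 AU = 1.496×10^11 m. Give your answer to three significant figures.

Energy balance gives S = 4σT⁴/(1−α) = 4979 W/m².
From L = 4πd²S, d = √(1.13×10^26/(4π·4979)) = 4.250×10^10 m = 0.2841 AU.

0.284 AU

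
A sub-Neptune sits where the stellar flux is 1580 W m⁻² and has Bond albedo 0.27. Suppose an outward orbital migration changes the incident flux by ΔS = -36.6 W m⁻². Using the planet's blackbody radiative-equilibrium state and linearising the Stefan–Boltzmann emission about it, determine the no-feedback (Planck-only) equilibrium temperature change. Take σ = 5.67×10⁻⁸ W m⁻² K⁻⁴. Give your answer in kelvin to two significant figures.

-1.5 K

The baseline emission temperature is T_e = 267.0 K.
TOA radiative forcing: ΔF = (1−α)ΔS/4 = 0.73·(-36.6)/4 = -6.679 W m⁻².
The Planck feedback parameter is 4σT_e³ = 4.319 W m⁻²/K.
Hence the no-feedback warming is ΔF/(4σT_e³) = -1.55 K.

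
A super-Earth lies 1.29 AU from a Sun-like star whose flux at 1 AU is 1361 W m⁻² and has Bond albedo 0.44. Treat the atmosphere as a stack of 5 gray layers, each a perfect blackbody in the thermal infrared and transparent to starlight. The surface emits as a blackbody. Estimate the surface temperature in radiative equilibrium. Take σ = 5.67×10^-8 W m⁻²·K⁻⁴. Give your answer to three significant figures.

332 K

By the inverse-square law, S = 1361/1.29² = 817.9 W m⁻².
The effective emission temperature is T_e = [S(1−α)/(4σ)]^¼ = 212.0 K.
For an N-layer opaque stack, T_s⁴ = (N+1)T_e⁴, hence T_s = (6)^(1/4)×212.0 K = 331.8 K.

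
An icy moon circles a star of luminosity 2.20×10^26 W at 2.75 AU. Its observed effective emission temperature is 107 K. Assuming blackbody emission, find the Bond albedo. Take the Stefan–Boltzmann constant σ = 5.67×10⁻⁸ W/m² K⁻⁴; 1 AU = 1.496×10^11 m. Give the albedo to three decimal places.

0.713

d = 2.75 × 1.496×10^11 m = 4.114×10^11 m.
Spreading L over a sphere of radius d: S = 2.20×10^26/(4π·4.11×10^11²) = 103.4 W/m².
Rearranging the radiative balance, α = 1 − 4σT⁴/S.
σT⁴ = 7.432 W/m², so 4σT⁴ = 29.73 W/m².
1−α = 29.73/103.4 = 0.2874, so α = 0.7126.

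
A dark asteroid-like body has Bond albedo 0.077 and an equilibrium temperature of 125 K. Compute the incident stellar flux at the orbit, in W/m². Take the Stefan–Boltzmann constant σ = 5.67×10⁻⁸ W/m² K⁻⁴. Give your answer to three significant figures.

60.0 W/m²

Invert the energy balance for S: S = 4σT⁴/(1−α).
The emitted flux is σT⁴ = 13.84 W/m².
So S = 4×13.84/(1−0.077) = 59.99 W/m².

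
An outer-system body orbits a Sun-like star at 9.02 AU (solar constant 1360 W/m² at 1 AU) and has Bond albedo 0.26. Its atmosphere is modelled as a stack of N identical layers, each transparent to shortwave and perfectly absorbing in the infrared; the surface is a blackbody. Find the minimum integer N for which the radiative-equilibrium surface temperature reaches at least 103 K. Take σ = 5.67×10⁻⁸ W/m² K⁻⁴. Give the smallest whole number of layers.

2

Flux at the orbit: S = 1360/(9.02)² = 16.72 W/m².
OLR = S(1−α)/4 = 3.092 W/m²; the top layer radiates at T_e = 85.94 K.
Since T_s⁴ = (N+1)T_e⁴, we need N ≥ (T_s/T_e)⁴ − 1 = 1.064.
The minimum whole number is N = 2.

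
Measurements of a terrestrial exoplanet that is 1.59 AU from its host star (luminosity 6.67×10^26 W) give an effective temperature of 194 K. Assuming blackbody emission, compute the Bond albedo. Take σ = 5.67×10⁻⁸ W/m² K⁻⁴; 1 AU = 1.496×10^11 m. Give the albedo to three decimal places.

0.658

d = 1.59 × 1.496×10^11 m = 2.379×10^11 m.
S = L/(4πd²) = 938.1 W/m².
From σT⁴ = S(1−α)/4 we invert for α: 1−α = 4σT⁴/S.
σT⁴ = 80.31 W/m², so 4σT⁴ = 321.3 W/m².
Hence α = 1 − 321.3/938.1 = 0.6576.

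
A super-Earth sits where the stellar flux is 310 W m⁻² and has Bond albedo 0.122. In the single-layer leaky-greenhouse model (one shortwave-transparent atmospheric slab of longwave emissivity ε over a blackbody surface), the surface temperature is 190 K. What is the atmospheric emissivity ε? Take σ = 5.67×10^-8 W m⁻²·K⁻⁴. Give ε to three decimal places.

0.158

Effective temperature: T_e = [S(1−α)/(4σ)]^(1/4) = 186.1 K.
Inverting T_s⁴ = 2T_e⁴/(2−ε): (T_e/T_s)⁴ = 0.9209, so ε = 2(1 − 0.9209) = 0.1583.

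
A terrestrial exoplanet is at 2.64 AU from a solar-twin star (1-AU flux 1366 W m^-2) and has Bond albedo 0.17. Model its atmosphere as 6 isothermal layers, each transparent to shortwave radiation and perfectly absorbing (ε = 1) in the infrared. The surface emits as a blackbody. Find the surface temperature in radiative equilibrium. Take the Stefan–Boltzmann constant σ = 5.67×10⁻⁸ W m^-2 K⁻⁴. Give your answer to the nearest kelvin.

266 K

Irradiance scales as 1/d², so S = 1366 W m^-2 × (1/2.64)² = 196.0 W m^-2.
Top-of-atmosphere balance: σT_e⁴ = S(1−α)/4 = 40.67 W m^-2 → T_e = 163.7 K.
Layer-by-layer balance gives σT_s⁴ = (N+1)σT_e⁴, so T_s = 7^¼·163.7 = 266.2 K.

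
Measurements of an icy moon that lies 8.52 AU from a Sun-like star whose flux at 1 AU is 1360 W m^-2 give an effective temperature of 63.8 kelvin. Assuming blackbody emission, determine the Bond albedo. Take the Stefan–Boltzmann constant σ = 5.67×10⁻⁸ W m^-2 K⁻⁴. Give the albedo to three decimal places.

By the inverse-square law, S = 1360/8.52² = 18.74 W m^-2.
Rearranging the radiative balance, α = 1 − 4σT⁴/S.
4σT⁴ = 4·5.67×10⁻⁸·(63.8)⁴ = 3.758 W m^-2.
1−α = 3.758/18.74 = 0.2006, so α = 0.7994.

0.799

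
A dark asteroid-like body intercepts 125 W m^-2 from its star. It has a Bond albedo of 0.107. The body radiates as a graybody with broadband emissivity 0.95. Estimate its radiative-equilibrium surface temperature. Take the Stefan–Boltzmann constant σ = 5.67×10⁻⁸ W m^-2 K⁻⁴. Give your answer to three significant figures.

The planet absorbs (1−α)S over its disc πR² and re-emits over 4πR², so the mean absorbed flux is (1−0.107)·125.0/4 = 27.91 W m^-2.
Equating to εσT⁴ with ε = 0.95: T = (27.91/0.95σ)^(1/4) = 150.9 K.

151 K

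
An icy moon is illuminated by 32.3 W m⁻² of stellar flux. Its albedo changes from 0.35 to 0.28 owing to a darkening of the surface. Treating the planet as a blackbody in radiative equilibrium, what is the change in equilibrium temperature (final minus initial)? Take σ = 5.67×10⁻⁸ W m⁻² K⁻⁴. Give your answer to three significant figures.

Initial: T₁ = [S(1−0.35)/(4σ)]^(1/4) = 98.09 K.
After:  T₂ = [32.30·0.72/(4σ)]^(1/4) = 100.6 K.
Change: 100.6 − 98.09 = 2.540 K.

2.54 kelvin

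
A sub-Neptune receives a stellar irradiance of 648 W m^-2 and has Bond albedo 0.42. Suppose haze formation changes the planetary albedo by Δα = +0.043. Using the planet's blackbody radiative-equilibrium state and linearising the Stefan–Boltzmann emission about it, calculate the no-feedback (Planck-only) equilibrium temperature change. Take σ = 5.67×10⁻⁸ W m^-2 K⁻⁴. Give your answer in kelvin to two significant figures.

-3.7 kelvin

The baseline emission temperature is T_e = 201.8 K.
TOA radiative forcing: ΔF = −S·Δα/4 = −648.0·(+0.043)/4 = -6.966 W m^-2.
Planck response: λ_P = 4σT_e³ = 4·5.67×10⁻⁸·(201.8)³ = 1.863 W m^-2/K.
Hence the no-feedback warming is ΔF/(4σT_e³) = -3.74 K.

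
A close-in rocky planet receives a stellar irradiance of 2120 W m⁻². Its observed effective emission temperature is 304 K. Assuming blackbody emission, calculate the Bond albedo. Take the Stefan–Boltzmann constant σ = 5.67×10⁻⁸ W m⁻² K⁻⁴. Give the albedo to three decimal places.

0.086

Energy balance: S(1−α)/4 = σT⁴, so 1−α = 4σT⁴/S.
σT⁴ = 484.3 W m⁻², so 4σT⁴ = 1937 W m⁻².
1−α = 1937/2120 = 0.9137, so α = 0.0863.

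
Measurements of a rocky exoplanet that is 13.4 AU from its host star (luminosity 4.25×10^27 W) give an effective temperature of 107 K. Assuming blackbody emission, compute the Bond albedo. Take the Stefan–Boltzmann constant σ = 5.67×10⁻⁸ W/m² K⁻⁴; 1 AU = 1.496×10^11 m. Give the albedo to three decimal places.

d = 13.4 × 1.496×10^11 m = 2.005×10^12 m.
Spreading L over a sphere of radius d: S = 4.25×10^27/(4π·2.00×10^12²) = 84.16 W/m².
Energy balance: S(1−α)/4 = σT⁴, so 1−α = 4σT⁴/S.
σT⁴ = 7.432 W/m², so 4σT⁴ = 29.73 W/m².
Hence α = 1 − 29.73/84.16 = 0.6468.

0.647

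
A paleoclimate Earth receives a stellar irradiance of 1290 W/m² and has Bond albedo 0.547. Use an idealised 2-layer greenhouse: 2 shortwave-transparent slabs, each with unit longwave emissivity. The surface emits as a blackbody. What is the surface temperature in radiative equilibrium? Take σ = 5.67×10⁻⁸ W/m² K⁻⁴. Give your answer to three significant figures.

297 K

Top-of-atmosphere balance: σT_e⁴ = S(1−α)/4 = 146.1 W/m² → T_e = 225.3 K.
For an N-layer opaque stack, T_s⁴ = (N+1)T_e⁴, hence T_s = (3)^(1/4)×225.3 K = 296.5 K.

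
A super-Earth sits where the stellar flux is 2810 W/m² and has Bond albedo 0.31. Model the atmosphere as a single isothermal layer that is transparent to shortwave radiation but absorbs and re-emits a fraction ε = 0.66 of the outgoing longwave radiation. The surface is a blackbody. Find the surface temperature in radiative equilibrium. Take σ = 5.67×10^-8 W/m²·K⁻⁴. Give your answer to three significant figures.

Effective emission temperature (TOA balance): σT_e⁴ = S(1−α)/4 = 484.7 W/m² → T_e = 304.1 K.
The surface balance (absorbed SW + ε·downward IR = σT_s⁴) with T_a⁴ = T_s⁴/2 reduces to T_s = T_e·[2/(2−ε)]^¼ = 336.1 K.

336 K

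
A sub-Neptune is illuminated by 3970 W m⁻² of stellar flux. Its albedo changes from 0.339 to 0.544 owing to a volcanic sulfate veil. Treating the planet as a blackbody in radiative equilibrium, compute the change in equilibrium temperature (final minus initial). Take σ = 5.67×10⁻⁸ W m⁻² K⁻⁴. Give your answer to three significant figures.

-29.1 kelvin

Before: T₁ = [3970·0.661/(4σ)]^(1/4) = 328.0 K.
Final:   T₂ = [S(1−0.544)/(4σ)]^(1/4) = 298.9 K.
Change: 298.9 − 328.0 = -29.07 K.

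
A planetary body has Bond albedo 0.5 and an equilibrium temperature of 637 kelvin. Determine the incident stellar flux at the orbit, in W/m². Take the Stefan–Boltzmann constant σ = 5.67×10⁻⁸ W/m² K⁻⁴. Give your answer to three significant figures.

74700 W/m²

From S(1−α)/4 = σT⁴: S = 4σT⁴/(1−α).
σT⁴ = 5.67×10⁻⁸·(637)⁴ = 9336 W/m².
So S = 4×9336/(1−0.5) = 74680 W/m².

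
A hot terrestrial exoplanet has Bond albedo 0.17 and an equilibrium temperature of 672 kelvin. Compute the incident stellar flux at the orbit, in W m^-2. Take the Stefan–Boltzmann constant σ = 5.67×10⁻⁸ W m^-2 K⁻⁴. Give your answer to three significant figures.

55700 W m^-2

From S(1−α)/4 = σT⁴: S = 4σT⁴/(1−α).
The emitted flux is σT⁴ = 11560 W m^-2.
So S = 4×11560/(1−0.17) = 55720 W m^-2.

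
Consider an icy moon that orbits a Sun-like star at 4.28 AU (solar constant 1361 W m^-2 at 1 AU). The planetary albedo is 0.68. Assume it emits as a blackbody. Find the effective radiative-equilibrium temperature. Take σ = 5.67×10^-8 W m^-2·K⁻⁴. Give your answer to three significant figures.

101 kelvin

By the inverse-square law, S = 1361/4.28² = 74.30 W m^-2.
The planet absorbs (1−α)S over its disc πR² and re-emits over 4πR², so the mean absorbed flux is (1−0.68)·74.30/4 = 5.944 W m^-2.
Balancing against σT⁴: T = (5.944/5.67×10⁻⁸)^(1/4) = 101.2 K.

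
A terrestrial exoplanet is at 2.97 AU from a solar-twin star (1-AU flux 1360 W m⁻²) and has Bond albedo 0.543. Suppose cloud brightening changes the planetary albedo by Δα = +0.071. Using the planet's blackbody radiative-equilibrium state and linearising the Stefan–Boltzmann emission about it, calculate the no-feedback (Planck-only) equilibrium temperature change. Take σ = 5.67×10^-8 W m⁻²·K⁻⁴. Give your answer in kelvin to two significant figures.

Irradiance scales as 1/d², so S = 1360 W m⁻² × (1/2.97)² = 154.2 W m⁻².
Unperturbed T_e = [154.2·(1−0.543)/(4σ)]^¼ = 132.8 K.
The change in absorbed flux is Δ[S(1−α)/4] = −SΔα/4 = -2.737 W m⁻².
The Planck feedback parameter is 4σT_e³ = 0.5307 W m⁻²/K.
So ΔT₀ = -2.737/0.5307 = -5.16 K.

-5.2 K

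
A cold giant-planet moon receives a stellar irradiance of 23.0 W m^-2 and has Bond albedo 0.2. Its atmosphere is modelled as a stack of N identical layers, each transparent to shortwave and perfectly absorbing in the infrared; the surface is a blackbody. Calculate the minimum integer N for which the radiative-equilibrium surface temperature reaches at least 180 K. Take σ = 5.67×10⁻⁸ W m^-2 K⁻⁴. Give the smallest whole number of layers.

12

The effective emission temperature is T_e = [S(1−α)/(4σ)]^¼ = 94.91 K.
Need (N+1)T_e⁴ ≥ T_s⁴, i.e. N+1 ≥ (180/94.91)⁴ = 12.939.
Rounding up, N = 12.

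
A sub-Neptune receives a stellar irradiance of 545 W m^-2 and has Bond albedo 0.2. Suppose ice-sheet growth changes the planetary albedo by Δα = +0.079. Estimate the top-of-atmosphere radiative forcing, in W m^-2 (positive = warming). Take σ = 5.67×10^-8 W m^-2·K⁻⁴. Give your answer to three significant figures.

ΔF = −(S/4)Δα = −(545.0/4)×(+0.079) = -10.76 W m^-2.

-10.8 W m^-2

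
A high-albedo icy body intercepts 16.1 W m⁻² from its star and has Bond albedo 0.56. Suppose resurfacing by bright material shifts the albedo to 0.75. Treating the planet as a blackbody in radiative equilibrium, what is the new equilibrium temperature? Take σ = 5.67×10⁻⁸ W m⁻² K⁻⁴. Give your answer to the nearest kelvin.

65 kelvin

T₂ = [S(1−α₂)/(4σ)]^(1/4) = [16.10·0.25/(4σ)]^(1/4) = 64.91 K.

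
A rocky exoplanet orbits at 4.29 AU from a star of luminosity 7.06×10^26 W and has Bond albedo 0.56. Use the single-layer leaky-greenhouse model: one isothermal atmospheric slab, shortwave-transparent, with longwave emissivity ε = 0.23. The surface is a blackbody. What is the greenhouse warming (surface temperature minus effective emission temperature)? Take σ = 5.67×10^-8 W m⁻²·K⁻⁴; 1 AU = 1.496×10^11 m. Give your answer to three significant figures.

Orbital distance: d = 4.29 AU = 6.418×10^11 m.
Spreading L over a sphere of radius d: S = 7.06×10^26/(4π·6.42×10^11²) = 136.4 W m⁻².
At the top of the atmosphere, σT_e⁴ = S(1−α)/4 = 15.00 W m⁻², giving T_e = 127.5 K.
For a single slab of emissivity ε, T_s⁴ = 2T_e⁴/(2−ε); thus T_s = 127.5·(1.13)^(1/4) = 131.5 K.
T_s − T_e = 131.5 − 127.5 = 3.956 K.

3.96 kelvin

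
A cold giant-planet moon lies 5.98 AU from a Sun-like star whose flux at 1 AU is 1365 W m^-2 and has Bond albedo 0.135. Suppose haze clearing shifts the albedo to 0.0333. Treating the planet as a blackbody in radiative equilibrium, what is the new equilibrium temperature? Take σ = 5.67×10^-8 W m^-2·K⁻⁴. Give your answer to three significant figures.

113 K

By the inverse-square law, S = 1365/5.98² = 38.17 W m^-2.
T₂ = [S(1−α₂)/(4σ)]^(1/4) = [38.17·0.967/(4σ)]^(1/4) = 112.9 K.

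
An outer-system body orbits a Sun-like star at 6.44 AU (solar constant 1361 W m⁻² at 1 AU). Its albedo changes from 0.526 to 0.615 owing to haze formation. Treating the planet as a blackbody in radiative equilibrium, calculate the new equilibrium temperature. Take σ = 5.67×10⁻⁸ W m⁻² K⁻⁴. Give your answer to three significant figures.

Irradiance scales as 1/d², so S = 1361 W m⁻² × (1/6.44)² = 32.82 W m⁻².
T₂ = [S(1−α₂)/(4σ)]^(1/4) = [32.82·0.385/(4σ)]^(1/4) = 86.39 K.

86.4 K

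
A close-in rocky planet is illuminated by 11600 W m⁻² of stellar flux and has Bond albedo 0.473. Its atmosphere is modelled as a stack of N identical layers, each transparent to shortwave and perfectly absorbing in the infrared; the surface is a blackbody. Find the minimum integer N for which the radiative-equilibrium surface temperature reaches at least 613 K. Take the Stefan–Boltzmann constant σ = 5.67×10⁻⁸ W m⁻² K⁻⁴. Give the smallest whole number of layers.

OLR = S(1−α)/4 = 1528 W m⁻²; the top layer radiates at T_e = 405.2 K.
Since T_s⁴ = (N+1)T_e⁴, we need N ≥ (T_s/T_e)⁴ − 1 = 4.239.
Rounding up, N = 5.

5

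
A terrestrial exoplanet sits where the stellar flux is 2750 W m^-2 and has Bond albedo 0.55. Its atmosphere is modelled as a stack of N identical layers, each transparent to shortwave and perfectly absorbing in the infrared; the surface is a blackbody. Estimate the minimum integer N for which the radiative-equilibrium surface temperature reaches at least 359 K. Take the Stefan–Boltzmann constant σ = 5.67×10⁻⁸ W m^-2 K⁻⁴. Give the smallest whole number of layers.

3

OLR = S(1−α)/4 = 309.4 W m^-2; the top layer radiates at T_e = 271.8 K.
Need (N+1)T_e⁴ ≥ T_s⁴, i.e. N+1 ≥ (359/271.8)⁴ = 3.044.
The minimum whole number is N = 3.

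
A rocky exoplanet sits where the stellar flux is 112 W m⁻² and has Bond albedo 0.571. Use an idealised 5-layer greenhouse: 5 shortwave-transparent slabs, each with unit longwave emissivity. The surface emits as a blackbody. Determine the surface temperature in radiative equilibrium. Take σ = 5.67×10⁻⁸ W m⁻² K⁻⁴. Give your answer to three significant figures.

The effective emission temperature is T_e = [S(1−α)/(4σ)]^¼ = 120.6 K.
Layer-by-layer balance gives σT_s⁴ = (N+1)σT_e⁴, so T_s = 6^¼·120.6 = 188.8 K.

189 K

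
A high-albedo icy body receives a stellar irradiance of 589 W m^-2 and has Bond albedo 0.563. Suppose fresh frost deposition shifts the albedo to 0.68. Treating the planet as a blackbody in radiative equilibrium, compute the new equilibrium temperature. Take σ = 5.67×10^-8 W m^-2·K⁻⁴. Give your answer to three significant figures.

170 K

New equilibrium: T₂ = [(1−0.68)·589.0/(4σ)]^(1/4) = 169.8 K.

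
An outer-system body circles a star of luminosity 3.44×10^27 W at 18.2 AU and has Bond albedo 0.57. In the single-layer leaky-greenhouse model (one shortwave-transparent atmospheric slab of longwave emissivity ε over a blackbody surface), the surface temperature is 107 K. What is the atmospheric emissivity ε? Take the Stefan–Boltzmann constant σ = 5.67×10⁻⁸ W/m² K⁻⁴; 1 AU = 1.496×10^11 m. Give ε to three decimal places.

Orbital distance: d = 18.2 AU = 2.723×10^12 m.
S = L/(4πd²) = 36.93 W/m².
TOA balance gives T_e = 91.47 K.
Inverting T_s⁴ = 2T_e⁴/(2−ε): (T_e/T_s)⁴ = 0.5341, so ε = 2(1 − 0.5341) = 0.9318.

0.932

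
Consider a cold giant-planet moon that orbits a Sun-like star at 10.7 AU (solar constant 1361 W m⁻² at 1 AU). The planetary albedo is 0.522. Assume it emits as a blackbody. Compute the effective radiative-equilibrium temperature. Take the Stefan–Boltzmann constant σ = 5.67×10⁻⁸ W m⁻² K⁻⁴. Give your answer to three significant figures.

By the inverse-square law, S = 1361/10.7² = 11.89 W m⁻².
Absorbed flux (global mean): S(1−α)/4 = 11.89·0.478/4 = 1.421 W m⁻².
Balancing against σT⁴: T = (1.421/5.67×10⁻⁸)^(1/4) = 70.75 K.

70.7 kelvin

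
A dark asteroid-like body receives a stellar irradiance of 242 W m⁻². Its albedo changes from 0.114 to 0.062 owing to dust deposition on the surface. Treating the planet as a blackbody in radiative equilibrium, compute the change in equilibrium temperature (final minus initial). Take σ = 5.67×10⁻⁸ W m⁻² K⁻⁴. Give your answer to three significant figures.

With α = 0.114, T₁ = 175.3 K.
With α = 0.062, T₂ = 177.9 K.
Change: 177.9 − 175.3 = 2.518 K.

2.52 K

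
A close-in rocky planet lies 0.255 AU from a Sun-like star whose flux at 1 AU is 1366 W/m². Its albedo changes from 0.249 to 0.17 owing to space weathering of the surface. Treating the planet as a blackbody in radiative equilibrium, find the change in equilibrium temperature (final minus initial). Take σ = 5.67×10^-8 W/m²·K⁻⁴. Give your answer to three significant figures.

13.0 K

Irradiance scales as 1/d², so S = 1366 W/m² × (1/0.255)² = 21010 W/m².
Initial: T₁ = [S(1−0.249)/(4σ)]^(1/4) = 513.6 K.
Final:   T₂ = [S(1−0.17)/(4σ)]^(1/4) = 526.6 K.
ΔT = T₂ − T₁ = 13.00 K.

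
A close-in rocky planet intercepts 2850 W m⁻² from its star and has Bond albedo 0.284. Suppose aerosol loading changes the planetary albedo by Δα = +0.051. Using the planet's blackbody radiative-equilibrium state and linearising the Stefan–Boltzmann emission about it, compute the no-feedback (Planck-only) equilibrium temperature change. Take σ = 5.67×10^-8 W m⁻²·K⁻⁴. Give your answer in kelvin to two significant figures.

-5.5 kelvin

Unperturbed T_e = [2850·(1−0.284)/(4σ)]^¼ = 308.0 K.
TOA radiative forcing: ΔF = −S·Δα/4 = −2850·(+0.051)/4 = -36.34 W m⁻².
Linearising σT⁴ gives d(σT⁴)/dT = 4σT_e³ = 6.626 W m⁻² per K.
Hence the no-feedback warming is ΔF/(4σT_e³) = -5.48 K.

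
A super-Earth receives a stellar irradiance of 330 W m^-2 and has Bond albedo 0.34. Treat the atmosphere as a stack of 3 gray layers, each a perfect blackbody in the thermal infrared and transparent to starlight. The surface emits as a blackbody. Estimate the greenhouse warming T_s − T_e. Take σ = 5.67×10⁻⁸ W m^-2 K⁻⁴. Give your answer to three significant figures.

OLR = S(1−α)/4 = 54.45 W m^-2; the top layer radiates at T_e = 176.0 K.
T_s = (N+1)^(1/4)·T_e = 249.0 K.
So the greenhouse effect raises the surface by 249.0 − 176.0 = 72.92 K.

72.9 kelvin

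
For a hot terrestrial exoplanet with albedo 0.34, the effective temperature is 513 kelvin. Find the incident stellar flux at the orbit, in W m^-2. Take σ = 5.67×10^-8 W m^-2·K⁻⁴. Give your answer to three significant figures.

23800 W m^-2

From S(1−α)/4 = σT⁴: S = 4σT⁴/(1−α).
The emitted flux is σT⁴ = 3927 W m^-2.
S = 4·3927/0.66 = 23800 W m^-2.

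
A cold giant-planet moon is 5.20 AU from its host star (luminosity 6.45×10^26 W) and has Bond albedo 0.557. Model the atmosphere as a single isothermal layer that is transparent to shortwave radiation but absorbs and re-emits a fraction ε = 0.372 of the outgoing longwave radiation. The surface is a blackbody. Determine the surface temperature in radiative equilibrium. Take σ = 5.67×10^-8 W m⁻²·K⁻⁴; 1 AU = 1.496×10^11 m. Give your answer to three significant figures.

119 K

Orbital distance: d = 5.20 AU = 7.779×10^11 m.
Flux at the orbit: S = L/(4πd²) = 6.45×10^26/(4π·(7.78×10^11)²) = 84.82 W m⁻².
The planet radiates to space at T_e = [S(1−α)/(4σ)]^(1/4) = 113.5 K.
Surface balance with a leaky layer gives σT_s⁴ = σT_e⁴·2/(2−ε), so T_s = T_e·[2/(2−0.372)]^(1/4) = 119.4 K.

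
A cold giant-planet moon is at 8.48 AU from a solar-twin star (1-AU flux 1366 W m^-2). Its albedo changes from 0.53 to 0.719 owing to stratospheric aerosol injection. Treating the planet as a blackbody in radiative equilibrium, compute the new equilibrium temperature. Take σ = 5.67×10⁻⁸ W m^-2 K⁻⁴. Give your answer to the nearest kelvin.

70 kelvin

By the inverse-square law, S = 1366/8.48² = 19.00 W m^-2.
T₂ = [S(1−α₂)/(4σ)]^(1/4) = [19.00·0.281/(4σ)]^(1/4) = 69.65 K.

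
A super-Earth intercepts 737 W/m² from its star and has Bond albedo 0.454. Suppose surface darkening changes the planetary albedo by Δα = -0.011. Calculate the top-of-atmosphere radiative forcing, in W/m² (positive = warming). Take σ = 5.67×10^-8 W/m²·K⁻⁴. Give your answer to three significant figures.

2.03 W/m²

The change in absorbed flux is Δ[S(1−α)/4] = −SΔα/4 = 2.027 W/m².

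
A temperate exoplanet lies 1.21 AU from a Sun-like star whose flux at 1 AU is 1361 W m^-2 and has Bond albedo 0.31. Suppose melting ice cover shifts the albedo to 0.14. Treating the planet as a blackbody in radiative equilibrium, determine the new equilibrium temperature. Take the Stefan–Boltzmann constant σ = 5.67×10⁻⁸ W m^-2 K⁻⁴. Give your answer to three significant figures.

Irradiance scales as 1/d², so S = 1361 W m^-2 × (1/1.21)² = 929.6 W m^-2.
New equilibrium: T₂ = [(1−0.14)·929.6/(4σ)]^(1/4) = 243.7 K.

244 K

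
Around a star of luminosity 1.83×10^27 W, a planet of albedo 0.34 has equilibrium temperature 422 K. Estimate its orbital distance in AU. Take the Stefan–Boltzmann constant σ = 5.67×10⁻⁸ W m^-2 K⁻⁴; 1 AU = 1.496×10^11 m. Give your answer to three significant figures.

The flux needed for this T is 4σT⁴/(1−0.34) = 10900 W m^-2.
From L = 4πd²S, d = √(1.83×10^27/(4π·10900)) = 1.156×10^11 m = 0.7727 AU.

0.773 AU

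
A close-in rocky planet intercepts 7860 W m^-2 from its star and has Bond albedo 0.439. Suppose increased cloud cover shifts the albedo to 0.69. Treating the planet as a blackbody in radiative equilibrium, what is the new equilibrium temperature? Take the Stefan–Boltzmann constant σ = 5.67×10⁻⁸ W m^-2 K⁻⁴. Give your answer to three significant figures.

New equilibrium: T₂ = [(1−0.69)·7860/(4σ)]^(1/4) = 321.9 K.

322 kelvin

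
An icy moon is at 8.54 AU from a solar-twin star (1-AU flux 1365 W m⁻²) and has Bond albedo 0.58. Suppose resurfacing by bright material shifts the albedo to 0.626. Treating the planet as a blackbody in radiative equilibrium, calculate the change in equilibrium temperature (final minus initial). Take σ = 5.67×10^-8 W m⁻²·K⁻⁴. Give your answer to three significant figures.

Irradiance scales as 1/d², so S = 1365 W m⁻² × (1/8.54)² = 18.72 W m⁻².
Initial: T₁ = [S(1−0.58)/(4σ)]^(1/4) = 76.73 K.
Final:   T₂ = [S(1−0.626)/(4σ)]^(1/4) = 74.54 K.
Change: 74.54 − 76.73 = -2.193 K.

-2.19 K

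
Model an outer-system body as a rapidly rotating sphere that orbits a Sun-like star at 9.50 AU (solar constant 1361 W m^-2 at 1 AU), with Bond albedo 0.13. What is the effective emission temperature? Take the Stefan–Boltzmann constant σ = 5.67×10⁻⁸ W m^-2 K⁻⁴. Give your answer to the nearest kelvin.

By the inverse-square law, S = 1361/9.50² = 15.08 W m^-2.
The planet absorbs (1−α)S over its disc πR² and re-emits over 4πR², so the mean absorbed flux is (1−0.13)·15.08/4 = 3.280 W m^-2.
In equilibrium σT⁴ equals this, so T = 87.21 K.

87 K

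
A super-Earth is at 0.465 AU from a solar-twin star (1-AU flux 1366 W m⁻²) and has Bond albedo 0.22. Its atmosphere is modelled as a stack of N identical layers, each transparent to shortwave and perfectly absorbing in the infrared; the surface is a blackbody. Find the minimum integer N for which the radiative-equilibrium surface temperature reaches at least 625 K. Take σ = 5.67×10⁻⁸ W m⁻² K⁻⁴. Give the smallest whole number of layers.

Irradiance scales as 1/d², so S = 1366 W m⁻² × (1/0.465)² = 6317 W m⁻².
OLR = S(1−α)/4 = 1232 W m⁻²; the top layer radiates at T_e = 383.9 K.
T_s = (N+1)^(1/4)·T_e ≥ 625 K requires N+1 ≥ (T_s/T_e)⁴ = (625/383.9)⁴ = 7.023.
Rounding up, N = 7.

7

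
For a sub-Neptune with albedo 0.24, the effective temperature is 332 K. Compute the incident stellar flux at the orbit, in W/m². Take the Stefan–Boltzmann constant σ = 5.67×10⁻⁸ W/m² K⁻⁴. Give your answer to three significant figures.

From S(1−α)/4 = σT⁴: S = 4σT⁴/(1−α).
The emitted flux is σT⁴ = 688.9 W/m².
S = 4·688.9/0.76 = 3626 W/m².

3630 W/m²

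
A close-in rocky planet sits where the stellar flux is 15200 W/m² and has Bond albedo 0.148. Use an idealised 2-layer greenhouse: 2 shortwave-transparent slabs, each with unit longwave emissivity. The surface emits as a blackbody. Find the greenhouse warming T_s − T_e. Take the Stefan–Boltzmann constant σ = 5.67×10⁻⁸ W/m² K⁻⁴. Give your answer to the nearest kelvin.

155 K

The effective emission temperature is T_e = [S(1−α)/(4σ)]^¼ = 488.8 K.
Surface: T_s = (3)^¼·T_e = 643.3 K.
Warming: T_s − T_e = 154.5 K.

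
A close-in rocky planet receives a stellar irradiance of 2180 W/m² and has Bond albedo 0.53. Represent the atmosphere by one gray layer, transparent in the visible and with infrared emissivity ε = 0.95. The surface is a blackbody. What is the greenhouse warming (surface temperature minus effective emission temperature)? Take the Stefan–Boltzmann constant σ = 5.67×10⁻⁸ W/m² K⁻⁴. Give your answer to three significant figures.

45.3 kelvin

The planet radiates to space at T_e = [S(1−α)/(4σ)]^(1/4) = 259.3 K.
Surface balance with a leaky layer gives σT_s⁴ = σT_e⁴·2/(2−ε), so T_s = T_e·[2/(2−0.95)]^(1/4) = 304.6 K.
The atmosphere warms the surface by 45.32 K.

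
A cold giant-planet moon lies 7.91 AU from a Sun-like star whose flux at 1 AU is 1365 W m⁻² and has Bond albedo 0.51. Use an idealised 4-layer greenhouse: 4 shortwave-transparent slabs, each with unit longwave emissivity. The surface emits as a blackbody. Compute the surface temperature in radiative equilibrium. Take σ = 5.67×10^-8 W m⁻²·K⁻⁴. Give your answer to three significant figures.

124 kelvin

Flux at the orbit: S = 1365/(7.91)² = 21.82 W m⁻².
Top-of-atmosphere balance: σT_e⁴ = S(1−α)/4 = 2.672 W m⁻² → T_e = 82.86 K.
For an N-layer opaque stack, T_s⁴ = (N+1)T_e⁴, hence T_s = (5)^(1/4)×82.86 K = 123.9 K.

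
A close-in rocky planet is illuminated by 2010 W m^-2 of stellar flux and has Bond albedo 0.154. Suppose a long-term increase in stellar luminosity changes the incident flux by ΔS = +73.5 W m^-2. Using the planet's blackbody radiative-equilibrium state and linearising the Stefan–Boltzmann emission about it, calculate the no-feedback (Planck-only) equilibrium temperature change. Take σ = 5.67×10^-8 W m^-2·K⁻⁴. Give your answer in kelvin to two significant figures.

Reference equilibrium: T_e = [S(1−α)/(4σ)]^(1/4) = 294.3 K.
ΔF = Δ[S(1−α)]/4 = (1−0.154)·+73.5/4 = 15.55 W m^-2.
Linearising σT⁴ gives d(σT⁴)/dT = 4σT_e³ = 5.779 W m^-2 per K.
Hence the no-feedback warming is ΔF/(4σT_e³) = 2.69 K.

2.7 kelvin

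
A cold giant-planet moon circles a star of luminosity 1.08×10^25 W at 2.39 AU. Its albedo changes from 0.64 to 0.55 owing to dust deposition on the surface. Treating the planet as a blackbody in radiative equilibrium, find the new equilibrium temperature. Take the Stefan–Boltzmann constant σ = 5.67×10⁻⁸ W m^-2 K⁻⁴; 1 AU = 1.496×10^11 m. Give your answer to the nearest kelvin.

60 K

d = 2.39 × 1.496×10^11 m = 3.575×10^11 m.
Flux at the orbit: S = L/(4πd²) = 1.08×10^25/(4π·(3.58×10^11)²) = 6.723 W m^-2.
With the new albedo, S(1−α₂)/4 = 0.7563 W m^-2, so T₂ = 60.43 K.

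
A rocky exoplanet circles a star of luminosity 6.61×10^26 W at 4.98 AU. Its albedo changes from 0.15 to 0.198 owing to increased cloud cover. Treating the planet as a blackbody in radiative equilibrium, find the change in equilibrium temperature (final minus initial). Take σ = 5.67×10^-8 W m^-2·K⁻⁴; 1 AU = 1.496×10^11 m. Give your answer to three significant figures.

-1.98 K

Orbital distance: d = 4.98 AU = 7.450×10^11 m.
Flux at the orbit: S = L/(4πd²) = 6.61×10^26/(4π·(7.45×10^11)²) = 94.77 W m^-2.
Before: T₁ = [94.77·0.85/(4σ)]^(1/4) = 137.3 K.
After:  T₂ = [94.77·0.802/(4σ)]^(1/4) = 135.3 K.
ΔT = T₂ − T₁ = -1.981 K.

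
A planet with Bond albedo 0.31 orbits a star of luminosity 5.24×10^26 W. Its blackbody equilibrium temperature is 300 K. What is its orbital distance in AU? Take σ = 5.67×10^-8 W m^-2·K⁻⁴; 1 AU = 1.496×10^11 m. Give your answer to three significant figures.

Required flux: S = 4σT⁴/(1−α) = 2662 W m^-2.
S = L/(4πd²) → d = √(L/4πS) = √(5.24×10^26/(4π·2662)) = 1.251×10^11 m = 0.8365 AU.

0.837 AU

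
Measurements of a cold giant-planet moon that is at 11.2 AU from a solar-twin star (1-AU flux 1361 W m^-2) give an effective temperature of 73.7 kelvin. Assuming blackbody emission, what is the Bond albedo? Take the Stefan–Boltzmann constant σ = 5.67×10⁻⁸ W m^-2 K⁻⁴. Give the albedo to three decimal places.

0.383

Flux at the orbit: S = 1361/(11.2)² = 10.85 W m^-2.
Energy balance: S(1−α)/4 = σT⁴, so 1−α = 4σT⁴/S.
σT⁴ = 1.673 W m^-2, so 4σT⁴ = 6.691 W m^-2.
1−α = 6.691/10.85 = 0.6167, so α = 0.3833.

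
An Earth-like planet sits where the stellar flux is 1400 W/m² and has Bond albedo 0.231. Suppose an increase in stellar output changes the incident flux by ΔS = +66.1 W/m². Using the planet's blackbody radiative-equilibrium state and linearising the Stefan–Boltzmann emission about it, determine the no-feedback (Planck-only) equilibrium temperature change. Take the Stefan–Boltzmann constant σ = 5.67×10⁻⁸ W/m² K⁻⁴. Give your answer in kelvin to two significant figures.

3.1 K

Reference equilibrium: T_e = [S(1−α)/(4σ)]^(1/4) = 262.5 K.
TOA radiative forcing: ΔF = (1−α)ΔS/4 = 0.769·(+66.1)/4 = 12.71 W/m².
The Planck feedback parameter is 4σT_e³ = 4.102 W/m²/K.
Hence the no-feedback warming is ΔF/(4σT_e³) = 3.10 K.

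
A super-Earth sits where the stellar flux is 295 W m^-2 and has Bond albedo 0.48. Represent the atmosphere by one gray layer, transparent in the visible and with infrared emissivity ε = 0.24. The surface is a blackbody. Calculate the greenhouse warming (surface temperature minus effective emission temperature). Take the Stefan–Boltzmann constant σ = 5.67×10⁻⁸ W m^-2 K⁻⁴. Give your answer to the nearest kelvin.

At the top of the atmosphere, σT_e⁴ = S(1−α)/4 = 38.35 W m^-2, giving T_e = 161.3 K.
For a single slab of emissivity ε, T_s⁴ = 2T_e⁴/(2−ε); thus T_s = 161.3·(1.136)^(1/4) = 166.5 K.
Greenhouse warming: T_s − T_e = 5.237 K.

5 K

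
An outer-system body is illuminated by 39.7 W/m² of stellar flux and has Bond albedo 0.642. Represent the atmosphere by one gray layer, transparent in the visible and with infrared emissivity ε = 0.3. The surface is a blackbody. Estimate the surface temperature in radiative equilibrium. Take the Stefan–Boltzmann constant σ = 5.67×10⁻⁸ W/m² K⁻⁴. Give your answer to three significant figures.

Effective emission temperature (TOA balance): σT_e⁴ = S(1−α)/4 = 3.553 W/m² → T_e = 88.97 K.
Surface balance with a leaky layer gives σT_s⁴ = σT_e⁴·2/(2−ε), so T_s = T_e·[2/(2−0.3)]^(1/4) = 92.66 K.

92.7 kelvin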